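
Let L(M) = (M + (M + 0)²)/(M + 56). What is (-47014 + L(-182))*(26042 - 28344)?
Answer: 979452658/9 ≈ 1.0883e+8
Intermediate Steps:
L(M) = (M + M²)/(56 + M)
(-47014 + L(-182))*(26042 - 28344) = (-47014 - 182*(1 - 182)/(56 - 182))*(26042 - 28344) = (-47014 - 182*(-181)/(-126))*(-2302) = (-47014 - 182*(-1/126)*(-181))*(-2302) = (-47014 - 2353/9)*(-2302) = -425479/9*(-2302) = 979452658/9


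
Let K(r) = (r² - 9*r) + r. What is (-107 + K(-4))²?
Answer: 3481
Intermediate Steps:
K(r) = r² - 8*r
(-107 + K(-4))² = (-107 - 4*(-8 - 4))² = (-107 - 4*(-12))² = (-107 + 48)² = (-59)² = 3481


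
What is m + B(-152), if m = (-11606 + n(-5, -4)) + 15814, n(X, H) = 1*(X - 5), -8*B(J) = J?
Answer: 4217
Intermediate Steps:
B(J) = -J/8
n(X, H) = -5 + X (n(X, H) = 1*(-5 + X) = -5 + X)
m = 4198 (m = (-11606 + (-5 - 5)) + 15814 = (-11606 - 10) + 15814 = -11616 + 15814 = 4198)
m + B(-152) = 4198 - ⅛*(-152) = 4198 + 19 = 4217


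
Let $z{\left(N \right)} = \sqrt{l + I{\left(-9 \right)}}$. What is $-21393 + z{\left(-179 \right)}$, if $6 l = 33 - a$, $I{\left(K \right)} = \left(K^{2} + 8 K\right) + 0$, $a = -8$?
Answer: $-21393 + \frac{\sqrt{570}}{6} \approx -21389.0$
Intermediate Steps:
$I{\left(K \right)} = K^{2} + 8 K$
$l = \frac{41}{6}$ ($l = \frac{33 - -8}{6} = \frac{33 + 8}{6} = \frac{1}{6} \cdot 41 = \frac{41}{6} \approx 6.8333$)
$z{\left(N \right)} = \frac{\sqrt{570}}{6}$ ($z{\left(N \right)} = \sqrt{\frac{41}{6} - 9 \left(8 - 9\right)} = \sqrt{\frac{41}{6} - -9} = \sqrt{\frac{41}{6} + 9} = \sqrt{\frac{95}{6}} = \frac{\sqrt{570}}{6}$)
$-21393 + z{\left(-179 \right)} = -21393 + \frac{\sqrt{570}}{6}$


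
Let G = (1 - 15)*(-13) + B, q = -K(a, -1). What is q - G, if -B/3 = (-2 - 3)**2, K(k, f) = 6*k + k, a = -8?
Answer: -51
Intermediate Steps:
K(k, f) = 7*k
B = -75 (B = -3*(-2 - 3)**2 = -3*(-5)**2 = -3*25 = -75)
q = 56 (q = -7*(-8) = -1*(-56) = 56)
G = 107 (G = (1 - 15)*(-13) - 75 = -14*(-13) - 75 = 182 - 75 = 107)
q - G = 56 - 1*107 = 56 - 107 = -51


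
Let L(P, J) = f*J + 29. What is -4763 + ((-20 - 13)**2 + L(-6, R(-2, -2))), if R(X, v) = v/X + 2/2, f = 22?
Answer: -3601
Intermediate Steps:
R(X, v) = 1 + v/X (R(X, v) = v/X + 2*(1/2) = v/X + 1 = 1 + v/X)
L(P, J) = 29 + 22*J (L(P, J) = 22*J + 29 = 29 + 22*J)
-4763 + ((-20 - 13)**2 + L(-6, R(-2, -2))) = -4763 + ((-20 - 13)**2 + (29 + 22*((-2 - 2)/(-2)))) = -4763 + ((-33)**2 + (29 + 22*(-1/2*(-4)))) = -4763 + (1089 + (29 + 22*2)) = -4763 + (1089 + (29 + 44)) = -4763 + (1089 + 73) = -4763 + 1162 = -3601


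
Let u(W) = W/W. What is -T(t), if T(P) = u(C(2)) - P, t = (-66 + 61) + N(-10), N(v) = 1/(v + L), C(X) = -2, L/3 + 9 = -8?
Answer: -367/61 ≈ -6.0164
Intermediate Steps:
L = -51 (L = -27 + 3*(-8) = -27 - 24 = -51)
u(W) = 1
N(v) = 1/(-51 + v) (N(v) = 1/(v - 51) = 1/(-51 + v))
t = -306/61 (t = (-66 + 61) + 1/(-51 - 10) = -5 + 1/(-61) = -5 - 1/61 = -306/61 ≈ -5.0164)
T(P) = 1 - P
-T(t) = -(1 - 1*(-306/61)) = -(1 + 306/61) = -1*367/61 = -367/61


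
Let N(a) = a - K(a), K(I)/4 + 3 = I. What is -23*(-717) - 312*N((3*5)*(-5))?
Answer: -57453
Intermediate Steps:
K(I) = -12 + 4*I
N(a) = 12 - 3*a (N(a) = a - (-12 + 4*a) = a + (12 - 4*a) = 12 - 3*a)
-23*(-717) - 312*N((3*5)*(-5)) = -23*(-717) - 312*(12 - 3*3*5*(-5)) = 16491 - 312*(12 - 45*(-5)) = 16491 - 312*(12 - 3*(-75)) = 16491 - 312*(12 + 225) = 16491 - 312*237 = 16491 - 73944 = -57453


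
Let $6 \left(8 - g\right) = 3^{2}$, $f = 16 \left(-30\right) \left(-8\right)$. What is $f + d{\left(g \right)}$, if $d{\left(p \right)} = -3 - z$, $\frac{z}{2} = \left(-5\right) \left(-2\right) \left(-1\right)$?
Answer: $3857$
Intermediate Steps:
$f = 3840$ ($f = \left(-480\right) \left(-8\right) = 3840$)
$g = \frac{13}{2}$ ($g = 8 - \frac{3^{2}}{6} = 8 - \frac{3}{2} = \frac{13}{2} \approx 6.5$)
$z = -20$ ($z = 2 \left(-5\right) \left(-2\right) \left(-1\right) = 2 \cdot 10 \left(-1\right) = 2 \left(-10\right) = -20$)
$d{\left(p \right)} = 17$ ($d{\left(p \right)} = -3 - -20 = -3 + 20 = 17$)
$f + d{\left(g \right)} = 3840 + 17 = 3857$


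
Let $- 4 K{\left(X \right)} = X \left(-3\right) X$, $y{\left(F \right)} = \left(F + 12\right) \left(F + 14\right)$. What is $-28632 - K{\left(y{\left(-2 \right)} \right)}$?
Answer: $-39432$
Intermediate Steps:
$y{\left(F \right)} = \left(12 + F\right) \left(14 + F\right)$
$K{\left(X \right)} = \frac{3 X^{2}}{4}$ ($K{\left(X \right)} = - \frac{X \left(-3\right) X}{4} = - \frac{- 3 X X}{4} = - \frac{\left(-3\right) X^{2}}{4} = \frac{3 X^{2}}{4}$)
$-28632 - K{\left(y{\left(-2 \right)} \right)} = -28632 - \frac{3 \left(168 + \left(-2\right)^{2} + 26 \left(-2\right)\right)^{2}}{4} = -28632 - \frac{3 \left(168 + 4 - 52\right)^{2}}{4} = -28632 - \frac{3 \cdot 120^{2}}{4} = -28632 - \frac{3}{4} \cdot 14400 = -28632 - 10800 = -39432$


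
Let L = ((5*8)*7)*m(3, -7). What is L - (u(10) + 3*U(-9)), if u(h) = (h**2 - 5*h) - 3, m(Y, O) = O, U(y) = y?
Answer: -1980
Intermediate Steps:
u(h) = -3 + h**2 - 5*h
L = -1960 (L = ((5*8)*7)*(-7) = (40*7)*(-7) = 280*(-7) = -1960)
L - (u(10) + 3*U(-9)) = -1960 - ((-3 + 10**2 - 5*10) + 3*(-9)) = -1960 - ((-3 + 100 - 50) - 27) = -1960 - (47 - 27) = -1960 - 1*20 = -1960 - 20 = -1980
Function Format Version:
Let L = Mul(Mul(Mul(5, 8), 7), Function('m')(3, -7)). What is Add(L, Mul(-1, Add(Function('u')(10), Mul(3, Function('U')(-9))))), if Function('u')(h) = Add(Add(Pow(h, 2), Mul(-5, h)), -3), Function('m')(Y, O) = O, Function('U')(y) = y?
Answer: -1980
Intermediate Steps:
Function('u')(h) = Add(-3, Pow(h, 2), Mul(-5, h))
L = -1960 (L = Mul(Mul(Mul(5, 8), 7), -7) = Mul(Mul(40, 7), -7) = Mul(280, -7) = -1960)
Add(L, Mul(-1, Add(Function('u')(10), Mul(3, Function('U')(-9))))) = Add(-1960, Mul(-1, Add(Add(-3, Pow(10, 2), Mul(-5, 10)), Mul(3, -9)))) = Add(-1960, Mul(-1, Add(Add(-3, 100, -50), -27))) = Add(-1960, Mul(-1, Add(47, -27))) = Add(-1960, Mul(-1, 20)) = Add(-1960, -20) = -1980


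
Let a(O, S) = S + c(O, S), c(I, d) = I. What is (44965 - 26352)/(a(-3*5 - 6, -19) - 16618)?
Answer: -18613/16658 ≈ -1.1174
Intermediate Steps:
a(O, S) = O + S (a(O, S) = S + O = O + S)
(44965 - 26352)/(a(-3*5 - 6, -19) - 16618) = (44965 - 26352)/(((-3*5 - 6) - 19) - 16618) = 18613/(((-15 - 6) - 19) - 16618) = 18613/((-21 - 19) - 16618) = 18613/(-40 - 16618) = 18613/(-16658) = 18613*(-1/16658) = -18613/16658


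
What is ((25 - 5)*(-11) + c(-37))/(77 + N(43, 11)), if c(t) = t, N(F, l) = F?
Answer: -257/120 ≈ -2.1417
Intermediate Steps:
((25 - 5)*(-11) + c(-37))/(77 + N(43, 11)) = ((25 - 5)*(-11) - 37)/(77 + 43) = (20*(-11) - 37)/120 = (-220 - 37)*(1/120) = -257*1/120 = -257/120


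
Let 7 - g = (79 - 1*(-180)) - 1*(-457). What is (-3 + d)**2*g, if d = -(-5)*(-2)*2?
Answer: -375061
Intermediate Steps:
g = -709 (g = 7 - ((79 - 1*(-180)) - 1*(-457)) = 7 - ((79 + 180) + 457) = 7 - (259 + 457) = 7 - 1*716 = 7 - 716 = -709)
d = -20 (d = -5*2*2 = -10*2 = -20)
(-3 + d)**2*g = (-3 - 20)**2*(-709) = (-23)**2*(-709) = 529*(-709) = -375061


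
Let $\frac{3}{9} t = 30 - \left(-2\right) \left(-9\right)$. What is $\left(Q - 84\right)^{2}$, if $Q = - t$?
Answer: $14400$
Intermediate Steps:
$t = 36$ ($t = 3 \left(30 - \left(-2\right) \left(-9\right)\right) = 3 \left(30 - 18\right) = 3 \cdot 12 = 36$)
$Q = -36$ ($Q = \left(-1\right) 36 = -36$)
$\left(Q - 84\right)^{2} = \left(-36 - 84\right)^{2} = \left(-120\right)^{2} = 14400$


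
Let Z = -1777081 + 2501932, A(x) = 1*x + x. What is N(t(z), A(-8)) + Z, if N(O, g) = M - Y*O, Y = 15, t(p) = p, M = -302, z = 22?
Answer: 724219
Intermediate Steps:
A(x) = 2*x (A(x) = x + x = 2*x)
N(O, g) = -302 - 15*O
Z = 724851
N(t(z), A(-8)) + Z = (-302 - 15*22) + 724851 = (-302 - 330) + 724851 = -632 + 724851 = 724219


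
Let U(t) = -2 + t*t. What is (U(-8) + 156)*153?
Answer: 33354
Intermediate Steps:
U(t) = -2 + t²
(U(-8) + 156)*153 = ((-2 + (-8)²) + 156)*153 = ((-2 + 64) + 156)*153 = (62 + 156)*153 = 218*153 = 33354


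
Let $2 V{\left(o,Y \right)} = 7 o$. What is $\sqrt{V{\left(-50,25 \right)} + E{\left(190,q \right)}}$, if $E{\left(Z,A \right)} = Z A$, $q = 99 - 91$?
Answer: $\sqrt{1345} \approx 36.674$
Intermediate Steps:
$q = 8$ ($q = 99 - 91 = 8$)
$E{\left(Z,A \right)} = A Z$
$V{\left(o,Y \right)} = \frac{7 o}{2}$
$\sqrt{V{\left(-50,25 \right)} + E{\left(190,q \right)}} = \sqrt{\frac{7}{2} \left(-50\right) + 8 \cdot 190} = \sqrt{-175 + 1520} = \sqrt{1345}$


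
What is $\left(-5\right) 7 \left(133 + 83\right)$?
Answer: $-7560$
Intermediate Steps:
$\left(-5\right) 7 \left(133 + 83\right) = \left(-35\right) 216 = -7560$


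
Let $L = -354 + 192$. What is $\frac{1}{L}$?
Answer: $- \frac{1}{162} \approx -0.0061728$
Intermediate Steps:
$L = -162$
$\frac{1}{L} = \frac{1}{-162} = - \frac{1}{162}$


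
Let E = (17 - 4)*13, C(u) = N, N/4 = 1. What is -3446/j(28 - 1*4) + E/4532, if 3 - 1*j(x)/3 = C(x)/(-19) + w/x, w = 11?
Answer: -2373613249/5687660 ≈ -417.33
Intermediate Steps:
N = 4 (N = 4*1 = 4)
C(u) = 4
E = 169 (E = 13*13 = 169)
j(x) = 183/19 - 33/x (j(x) = 9 - 3*(4/(-19) + 11/x) = 9 - 3*(4*(-1/19) + 11/x) = 9 - 3*(-4/19 + 11/x) = 9 + (12/19 - 33/x) = 183/19 - 33/x)
-3446/j(28 - 1*4) + E/4532 = -3446/(183/19 - 33/(28 - 1*4)) + 169/4532 = -3446/(183/19 - 33/(28 - 4)) + 169*(1/4532) = -3446/(183/19 - 33/24) + 169/4532 = -3446/(183/19 - 33*1/24) + 169/4532 = -3446/(183/19 - 11/8) + 169/4532 = -3446/1255/152 + 169/4532 = -3446*152/1255 + 169/4532 = -523792/1255 + 169/4532 = -2373613249/5687660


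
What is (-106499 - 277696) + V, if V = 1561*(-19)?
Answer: -413854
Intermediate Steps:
V = -29659
(-106499 - 277696) + V = (-106499 - 277696) - 29659 = -384195 - 29659 = -413854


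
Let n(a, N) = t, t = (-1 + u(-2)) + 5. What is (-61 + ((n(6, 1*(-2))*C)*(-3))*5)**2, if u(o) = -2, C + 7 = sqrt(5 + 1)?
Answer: 27601 - 8940*sqrt(6) ≈ 5702.6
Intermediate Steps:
C = -7 + sqrt(6) (C = -7 + sqrt(5 + 1) = -7 + sqrt(6) ≈ -4.5505)
t = 2 (t = (-1 - 2) + 5 = -3 + 5 = 2)
n(a, N) = 2
(-61 + ((n(6, 1*(-2))*C)*(-3))*5)**2 = (-61 + ((2*(-7 + sqrt(6)))*(-3))*5)**2 = (-61 + ((-14 + 2*sqrt(6))*(-3))*5)**2 = (-61 + (42 - 6*sqrt(6))*5)**2 = (-61 + (210 - 30*sqrt(6)))**2 = (149 - 30*sqrt(6))**2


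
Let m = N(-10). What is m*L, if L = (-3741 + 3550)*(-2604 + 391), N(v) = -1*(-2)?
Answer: 845366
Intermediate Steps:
N(v) = 2
m = 2
L = 422683 (L = -191*(-2213) = 422683)
m*L = 2*422683 = 845366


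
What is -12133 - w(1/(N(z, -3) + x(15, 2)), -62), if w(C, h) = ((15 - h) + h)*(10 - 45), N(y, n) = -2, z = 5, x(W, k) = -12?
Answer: -11608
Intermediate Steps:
w(C, h) = -525 (w(C, h) = 15*(-35) = -525)
-12133 - w(1/(N(z, -3) + x(15, 2)), -62) = -12133 - 1*(-525) = -12133 + 525 = -11608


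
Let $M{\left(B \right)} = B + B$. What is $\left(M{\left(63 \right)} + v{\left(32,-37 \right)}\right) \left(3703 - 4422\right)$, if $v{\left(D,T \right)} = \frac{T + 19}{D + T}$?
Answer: $- \frac{465912}{5} \approx -93182.0$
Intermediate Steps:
$M{\left(B \right)} = 2 B$
$v{\left(D,T \right)} = \frac{19 + T}{D + T}$
$\left(M{\left(63 \right)} + v{\left(32,-37 \right)}\right) \left(3703 - 4422\right) = \left(2 \cdot 63 + \frac{19 - 37}{32 - 37}\right) \left(3703 - 4422\right) = \left(126 + \frac{1}{-5} \left(-18\right)\right) \left(-719\right) = \left(126 - - \frac{18}{5}\right) \left(-719\right) = \left(126 + \frac{18}{5}\right) \left(-719\right) = \frac{648}{5} \left(-719\right) = - \frac{465912}{5}$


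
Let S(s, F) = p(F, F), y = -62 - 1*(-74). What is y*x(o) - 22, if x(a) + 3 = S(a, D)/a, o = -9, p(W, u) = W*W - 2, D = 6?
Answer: -310/3 ≈ -103.33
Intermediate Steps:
p(W, u) = -2 + W² (p(W, u) = W² - 2 = -2 + W²)
y = 12 (y = -62 + 74 = 12)
S(s, F) = -2 + F²
x(a) = -3 + 34/a (x(a) = -3 + (-2 + 6²)/a = -3 + (-2 + 36)/a = -3 + 34/a)
y*x(o) - 22 = 12*(-3 + 34/(-9)) - 22 = 12*(-3 + 34*(-⅑)) - 22 = 12*(-3 - 34/9) - 22 = 12*(-61/9) - 22 = -244/3 - 22 = -310/3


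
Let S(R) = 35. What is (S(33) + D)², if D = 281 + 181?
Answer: 247009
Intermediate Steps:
D = 462
(S(33) + D)² = (35 + 462)² = 497² = 247009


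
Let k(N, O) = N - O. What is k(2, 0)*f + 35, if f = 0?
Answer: 35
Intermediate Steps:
k(2, 0)*f + 35 = (2 - 1*0)*0 + 35 = (2 + 0)*0 + 35 = 2*0 + 35 = 0 + 35 = 35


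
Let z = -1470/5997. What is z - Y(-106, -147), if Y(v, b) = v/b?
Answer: -283924/293853 ≈ -0.96621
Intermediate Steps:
z = -490/1999 (z = -1470*1/5997 = -490/1999 ≈ -0.24512)
z - Y(-106, -147) = -490/1999 - (-106)/(-147) = -490/1999 - (-106)*(-1)/147 = -490/1999 - 1*106/147 = -490/1999 - 106/147 = -283924/293853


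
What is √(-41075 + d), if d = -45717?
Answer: 2*I*√21698 ≈ 294.6*I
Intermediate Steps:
√(-41075 + d) = √(-41075 - 45717) = √(-86792) = 2*I*√21698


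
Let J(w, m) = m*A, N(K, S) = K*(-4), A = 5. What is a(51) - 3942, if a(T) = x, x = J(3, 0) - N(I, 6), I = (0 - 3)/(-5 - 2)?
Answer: -27582/7 ≈ -3940.3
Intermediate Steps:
I = 3/7 (I = -3/(-7) = -3*(-1/7) = 3/7 ≈ 0.42857)
N(K, S) = -4*K
J(w, m) = 5*m (J(w, m) = m*5 = 5*m)
x = 12/7 (x = 5*0 - (-4)*3/7 = 0 - 1*(-12/7) = 0 + 12/7 = 12/7 ≈ 1.7143)
a(T) = 12/7
a(51) - 3942 = 12/7 - 3942 = -27582/7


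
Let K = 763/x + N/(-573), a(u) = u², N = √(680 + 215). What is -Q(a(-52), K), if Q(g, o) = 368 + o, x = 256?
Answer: -94971/256 + √895/573 ≈ -370.93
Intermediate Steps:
N = √895 ≈ 29.917
K = 763/256 - √895/573 (K = 763/256 + √895/(-573) = 763*(1/256) + √895*(-1/573) = 763/256 - √895/573 ≈ 2.9283)
-Q(a(-52), K) = -(368 + (763/256 - √895/573)) = -(94971/256 - √895/573) = -94971/256 + √895/573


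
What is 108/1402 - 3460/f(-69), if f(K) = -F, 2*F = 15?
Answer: 970346/2103 ≈ 461.41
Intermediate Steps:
F = 15/2 (F = (½)*15 = 15/2 ≈ 7.5000)
f(K) = -15/2 (f(K) = -1*15/2 = -15/2)
108/1402 - 3460/f(-69) = 108/1402 - 3460/(-15/2) = 108*(1/1402) - 3460*(-2/15) = 54/701 + 1384/3 = 970346/2103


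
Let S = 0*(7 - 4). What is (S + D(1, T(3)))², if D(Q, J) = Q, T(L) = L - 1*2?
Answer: 1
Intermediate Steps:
T(L) = -2 + L (T(L) = L - 2 = -2 + L)
S = 0 (S = 0*3 = 0)
(S + D(1, T(3)))² = (0 + 1)² = 1² = 1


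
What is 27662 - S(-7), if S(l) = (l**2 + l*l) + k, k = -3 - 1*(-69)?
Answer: 27498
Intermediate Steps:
k = 66 (k = -3 + 69 = 66)
S(l) = 66 + 2*l**2 (S(l) = (l**2 + l*l) + 66 = (l**2 + l**2) + 66 = 2*l**2 + 66 = 66 + 2*l**2)
27662 - S(-7) = 27662 - (66 + 2*(-7)**2) = 27662 - (66 + 2*49) = 27662 - (66 + 98) = 27662 - 1*164 = 27662 - 164 = 27498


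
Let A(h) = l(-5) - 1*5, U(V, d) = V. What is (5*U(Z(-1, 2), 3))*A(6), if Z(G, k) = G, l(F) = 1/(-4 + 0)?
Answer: 105/4 ≈ 26.250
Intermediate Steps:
l(F) = -¼ (l(F) = 1/(-4) = -¼)
A(h) = -21/4 (A(h) = -¼ - 1*5 = -¼ - 5 = -21/4)
(5*U(Z(-1, 2), 3))*A(6) = (5*(-1))*(-21/4) = -5*(-21/4) = 105/4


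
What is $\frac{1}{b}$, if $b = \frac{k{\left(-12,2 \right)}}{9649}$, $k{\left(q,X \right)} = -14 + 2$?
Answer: $- \frac{9649}{12} \approx -804.08$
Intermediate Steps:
$k{\left(q,X \right)} = -12$
$b = - \frac{12}{9649} \approx -0.0012437$
$\frac{1}{b} = \frac{1}{- \frac{12}{9649}} = - \frac{9649}{12}$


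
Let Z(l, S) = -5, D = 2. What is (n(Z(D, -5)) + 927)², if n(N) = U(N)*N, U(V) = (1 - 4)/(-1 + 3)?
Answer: 3493161/4 ≈ 8.7329e+5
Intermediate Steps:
U(V) = -3/2
n(N) = -3*N/2
(n(Z(D, -5)) + 927)² = (-3/2*(-5) + 927)² = (15/2 + 927)² = (1869/2)² = 3493161/4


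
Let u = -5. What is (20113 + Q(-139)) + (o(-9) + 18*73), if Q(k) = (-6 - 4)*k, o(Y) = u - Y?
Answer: 22821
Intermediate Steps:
o(Y) = -5 - Y
Q(k) = -10*k
(20113 + Q(-139)) + (o(-9) + 18*73) = (20113 - 10*(-139)) + ((-5 - 1*(-9)) + 18*73) = (20113 + 1390) + ((-5 + 9) + 1314) = 21503 + (4 + 1314) = 21503 + 1318 = 22821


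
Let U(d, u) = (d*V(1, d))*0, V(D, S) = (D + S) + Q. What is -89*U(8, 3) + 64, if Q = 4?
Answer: 64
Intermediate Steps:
V(D, S) = 4 + D + S (V(D, S) = (D + S) + 4 = 4 + D + S)
U(d, u) = 0 (U(d, u) = (d*(4 + 1 + d))*0 = (d*(5 + d))*0 = 0)
-89*U(8, 3) + 64 = -89*0 + 64 = 0 + 64 = 64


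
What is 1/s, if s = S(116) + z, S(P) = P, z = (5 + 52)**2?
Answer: 1/3365 ≈ 0.00029718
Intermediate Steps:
z = 3249 (z = 57**2 = 3249)
s = 3365 (s = 116 + 3249 = 3365)
1/s = 1/3365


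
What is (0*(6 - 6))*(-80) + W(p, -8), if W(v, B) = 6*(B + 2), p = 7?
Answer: -36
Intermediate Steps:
W(v, B) = 12 + 6*B (W(v, B) = 6*(2 + B) = 12 + 6*B)
(0*(6 - 6))*(-80) + W(p, -8) = (0*(6 - 6))*(-80) + (12 + 6*(-8)) = (0*0)*(-80) + (12 - 48) = 0*(-80) - 36 = 0 - 36 = -36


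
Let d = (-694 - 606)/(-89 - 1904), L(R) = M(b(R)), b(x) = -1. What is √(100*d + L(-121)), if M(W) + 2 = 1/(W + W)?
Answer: √996639510/3986 ≈ 7.9201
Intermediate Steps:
M(W) = -2 + 1/(2*W) (M(W) = -2 + 1/(W + W) = -2 + 1/(2*W))
L(R) = -5/2 (L(R) = -2 + (½)/(-1) = -2 + (½)*(-1) = -2 - ½ = -5/2)
d = 1300/1993 (d = -1300/(-1993) = -1300*(-1/1993) = 1300/1993 ≈ 0.65228)
√(100*d + L(-121)) = √(100*(1300/1993) - 5/2) = √(130000/1993 - 5/2) = √(250035/3986) = √996639510/3986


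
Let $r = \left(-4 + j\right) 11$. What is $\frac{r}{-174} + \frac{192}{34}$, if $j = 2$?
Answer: $\frac{8539}{1479} \approx 5.7735$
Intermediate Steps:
$r = -22$ ($r = \left(-4 + 2\right) 11 = \left(-2\right) 11 = -22$)
$\frac{r}{-174} + \frac{192}{34} = - \frac{22}{-174} + \frac{192}{34} = \left(-22\right) \left(- \frac{1}{174}\right) + 192 \cdot \frac{1}{34} = \frac{11}{87} + \frac{96}{17} = \frac{8539}{1479}$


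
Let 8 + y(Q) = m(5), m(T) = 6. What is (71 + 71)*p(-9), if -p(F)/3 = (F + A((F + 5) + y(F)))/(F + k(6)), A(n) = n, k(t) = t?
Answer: -2130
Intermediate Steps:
y(Q) = -2 (y(Q) = -8 + 6 = -2)
p(F) = -3*(3 + 2*F)/(6 + F) (p(F) = -3*(F + ((F + 5) - 2))/(F + 6) = -3*(F + ((5 + F) - 2))/(6 + F) = -3*(F + (3 + F))/(6 + F) = -3*(3 + 2*F)/(6 + F))
(71 + 71)*p(-9) = (71 + 71)*(3*(-3 - 2*(-9))/(6 - 9)) = 142*(3*(-3 + 18)/(-3)) = 142*(3*(-⅓)*15) = 142*(-15) = -2130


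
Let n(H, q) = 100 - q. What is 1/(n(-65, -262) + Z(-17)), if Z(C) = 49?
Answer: 1/411 ≈ 0.0024331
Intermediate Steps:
1/(n(-65, -262) + Z(-17)) = 1/((100 - 1*(-262)) + 49) = 1/((100 + 262) + 49) = 1/(362 + 49) = 1/411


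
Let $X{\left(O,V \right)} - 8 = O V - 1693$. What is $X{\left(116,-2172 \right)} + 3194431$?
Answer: $2940794$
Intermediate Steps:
$X{\left(O,V \right)} = -1685 + O V$ ($X{\left(O,V \right)} = 8 + \left(O V - 1693\right) = 8 + \left(-1693 + O V\right) = -1685 + O V$)
$X{\left(116,-2172 \right)} + 3194431 = \left(-1685 + 116 \left(-2172\right)\right) + 3194431 = \left(-1685 - 251952\right) + 3194431 = -253637 + 3194431 = 2940794$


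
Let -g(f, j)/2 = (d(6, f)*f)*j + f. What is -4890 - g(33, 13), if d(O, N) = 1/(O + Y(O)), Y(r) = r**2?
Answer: -33625/7 ≈ -4803.6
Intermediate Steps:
d(O, N) = 1/(O + O**2)
g(f, j) = -2*f - f*j/21 (g(f, j) = -2*(((1/(6*(1 + 6)))*f)*j + f) = -2*((((1/6)/7)*f)*j + f) = -2*((((1/6)*(1/7))*f)*j + f) = -2*((f/42)*j + f) = -2*(f*j/42 + f) = -2*(f + f*j/42) = -2*f - f*j/21)
-4890 - g(33, 13) = -4890 - (-1)*33*(42 + 13)/21 = -4890 - (-1)*33*55/21 = -4890 - 1*(-605/7) = -4890 + 605/7 = -33625/7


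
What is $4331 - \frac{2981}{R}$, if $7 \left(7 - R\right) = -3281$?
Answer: $\frac{14401363}{3330} \approx 4324.7$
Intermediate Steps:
$R = \frac{3330}{7}$ ($R = 7 - - \frac{3281}{7} = 7 + \frac{3281}{7} = \frac{3330}{7} \approx 475.71$)
$4331 - \frac{2981}{R} = 4331 - \frac{2981}{\frac{3330}{7}} = 4331 - 2981 \cdot \frac{7}{3330} = 4331 - \frac{20867}{3330} = \frac{14401363}{3330}$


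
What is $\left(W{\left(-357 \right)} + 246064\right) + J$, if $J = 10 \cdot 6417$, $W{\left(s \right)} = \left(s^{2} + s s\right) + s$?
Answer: $564775$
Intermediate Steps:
$W{\left(s \right)} = s + 2 s^{2}$ ($W{\left(s \right)} = \left(s^{2} + s^{2}\right) + s = 2 s^{2} + s = s + 2 s^{2}$)
$J = 64170$
$\left(W{\left(-357 \right)} + 246064\right) + J = \left(- 357 \left(1 + 2 \left(-357\right)\right) + 246064\right) + 64170 = \left(- 357 \left(1 - 714\right) + 246064\right) + 64170 = \left(\left(-357\right) \left(-713\right) + 246064\right) + 64170 = \left(254541 + 246064\right) + 64170 = 500605 + 64170 = 564775$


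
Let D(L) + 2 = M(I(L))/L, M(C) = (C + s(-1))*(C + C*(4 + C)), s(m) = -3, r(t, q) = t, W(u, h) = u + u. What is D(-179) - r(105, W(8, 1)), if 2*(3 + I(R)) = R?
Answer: 6030401/1432 ≈ 4211.2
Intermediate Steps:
W(u, h) = 2*u
I(R) = -3 + R/2
M(C) = (-3 + C)*(C + C*(4 + C)) (M(C) = (C - 3)*(C + C*(4 + C)) = (-3 + C)*(C + C*(4 + C)))
D(L) = -2 + (-3 + L/2)*(-21 + L + (-3 + L/2)²)/L (D(L) = -2 + ((-3 + L/2)*(-15 + (-3 + L/2)² + 2*(-3 + L/2)))/L = -2 + ((-3 + L/2)*(-15 + (-3 + L/2)² + (-6 + L)))/L = -2 + ((-3 + L/2)*(-21 + L + (-3 + L/2)²))/L = -2 + (-3 + L/2)*(-21 + L + (-3 + L/2)²)/L)
D(-179) - r(105, W(8, 1)) = (-2 + 36/(-179) - 7/4*(-179) + (⅛)*(-179)²) - 1*105 = (-2 + 36*(-1/179) + 1253/4 + (⅛)*32041) - 105 = (-2 - 36/179 + 1253/4 + 32041/8) - 105 = 6180761/1432 - 105 = 6030401/1432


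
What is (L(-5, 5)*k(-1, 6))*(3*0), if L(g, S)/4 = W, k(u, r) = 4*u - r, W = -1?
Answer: 0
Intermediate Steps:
k(u, r) = -r + 4*u
L(g, S) = -4 (L(g, S) = 4*(-1) = -4)
(L(-5, 5)*k(-1, 6))*(3*0) = (-4*(-1*6 + 4*(-1)))*(3*0) = -4*(-6 - 4)*0 = -4*(-10)*0 = 40*0 = 0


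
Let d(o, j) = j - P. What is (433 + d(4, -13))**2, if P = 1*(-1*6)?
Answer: 181476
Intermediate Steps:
P = -6 (P = 1*(-6) = -6)
d(o, j) = 6 + j (d(o, j) = j - 1*(-6) = j + 6 = 6 + j)
(433 + d(4, -13))**2 = (433 + (6 - 13))**2 = (433 - 7)**2 = 426**2 = 181476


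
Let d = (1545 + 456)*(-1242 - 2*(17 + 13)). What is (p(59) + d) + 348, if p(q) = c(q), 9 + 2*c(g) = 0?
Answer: -5209917/2 ≈ -2.6050e+6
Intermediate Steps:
c(g) = -9/2 (c(g) = -9/2 + (1/2)*0 = -9/2 + 0 = -9/2)
p(q) = -9/2
d = -2605302 (d = 2001*(-1242 - 2*30) = 2001*(-1242 - 60) = 2001*(-1302) = -2605302)
(p(59) + d) + 348 = (-9/2 - 2605302) + 348 = -5210613/2 + 348 = -5209917/2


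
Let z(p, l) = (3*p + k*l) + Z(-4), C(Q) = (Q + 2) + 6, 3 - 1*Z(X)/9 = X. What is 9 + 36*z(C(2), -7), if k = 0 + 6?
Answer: 1845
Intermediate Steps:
Z(X) = 27 - 9*X
k = 6
C(Q) = 8 + Q (C(Q) = (2 + Q) + 6 = 8 + Q)
z(p, l) = 63 + 3*p + 6*l (z(p, l) = (3*p + 6*l) + (27 - 9*(-4)) = (3*p + 6*l) + (27 + 36) = (3*p + 6*l) + 63 = 63 + 3*p + 6*l)
9 + 36*z(C(2), -7) = 9 + 36*(63 + 3*(8 + 2) + 6*(-7)) = 9 + 36*(63 + 3*10 - 42) = 9 + 36*(63 + 30 - 42) = 9 + 36*51 = 9 + 1836 = 1845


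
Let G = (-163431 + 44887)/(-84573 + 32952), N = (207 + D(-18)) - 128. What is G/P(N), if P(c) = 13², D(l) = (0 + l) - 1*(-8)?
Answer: 118544/8723949 ≈ 0.013588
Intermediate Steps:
D(l) = 8 + l (D(l) = l + 8 = 8 + l)
N = 69 (N = (207 + (8 - 18)) - 128 = (207 - 10) - 128 = 197 - 128 = 69)
P(c) = 169
G = 118544/51621 (G = -118544/(-51621) = -118544*(-1/51621) = 118544/51621 ≈ 2.2964)
G/P(N) = (118544/51621)/169 = (118544/51621)*(1/169) = 118544/8723949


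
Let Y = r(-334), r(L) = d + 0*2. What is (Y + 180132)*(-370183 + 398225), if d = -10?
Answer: 5050981124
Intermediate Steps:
r(L) = -10 (r(L) = -10 + 0*2 = -10 + 0 = -10)
Y = -10
(Y + 180132)*(-370183 + 398225) = (-10 + 180132)*(-370183 + 398225) = 180122*28042 = 5050981124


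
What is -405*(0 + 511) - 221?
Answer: -207176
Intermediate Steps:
-405*(0 + 511) - 221 = -405*511 - 221 = -206955 - 221 = -207176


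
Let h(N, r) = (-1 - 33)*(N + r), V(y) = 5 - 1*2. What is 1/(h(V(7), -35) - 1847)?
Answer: -1/759 ≈ -0.0013175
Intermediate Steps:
V(y) = 3 (V(y) = 5 - 2 = 3)
h(N, r) = -34*N - 34*r (h(N, r) = -34*(N + r) = -34*N - 34*r)
1/(h(V(7), -35) - 1847) = 1/((-34*3 - 34*(-35)) - 1847) = 1/((-102 + 1190) - 1847) = 1/(1088 - 1847) = 1/(-759) = -1/759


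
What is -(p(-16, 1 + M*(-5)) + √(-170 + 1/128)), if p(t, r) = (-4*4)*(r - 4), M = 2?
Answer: -208 - I*√43518/16 ≈ -208.0 - 13.038*I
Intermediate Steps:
p(t, r) = 64 - 16*r (p(t, r) = -16*(-4 + r) = 64 - 16*r)
-(p(-16, 1 + M*(-5)) + √(-170 + 1/128)) = -((64 - 16*(1 + 2*(-5))) + √(-170 + 1/128)) = -((64 - 16*(1 - 10)) + √(-170 + 1/128)) = -((64 - 16*(-9)) + √(-21759/128)) = -((64 + 144) + I*√43518/16) = -(208 + I*√43518/16) = -208 - I*√43518/16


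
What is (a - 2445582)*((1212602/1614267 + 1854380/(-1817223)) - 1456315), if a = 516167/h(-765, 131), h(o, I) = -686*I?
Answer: 44709350670738864547071880171/12553352100501786 ≈ 3.5615e+12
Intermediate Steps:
a = -516167/89866 (a = 516167/((-686*131)) = 516167/(-89866) = 516167*(-1/89866) = -516167/89866 ≈ -5.7437)
(a - 2445582)*((1212602/1614267 + 1854380/(-1817223)) - 1456315) = (-516167/89866 - 2445582)*((1212602/1614267 + 1854380/(-1817223)) - 1456315) = -219775188179*((1212602*(1/1614267) + 1854380*(-1/1817223)) - 1456315)/89866 = -219775188179*((1212602/1614267 - 1854380/1817223) - 1456315)/89866 = -219775188179*(-263298731738/977827706847 - 1456315)/89866 = -219775188179/89866*(-1424025420195620543/977827706847) = 44709350670738864547071880171/12553352100501786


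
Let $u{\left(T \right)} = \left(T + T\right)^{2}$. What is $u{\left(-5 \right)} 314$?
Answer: $31400$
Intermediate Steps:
$u{\left(T \right)} = 4 T^{2}$ ($u{\left(T \right)} = \left(2 T\right)^{2} = 4 T^{2}$)
$u{\left(-5 \right)} 314 = 4 \left(-5\right)^{2} \cdot 314 = 4 \cdot 25 \cdot 314 = 100 \cdot 314 = 31400$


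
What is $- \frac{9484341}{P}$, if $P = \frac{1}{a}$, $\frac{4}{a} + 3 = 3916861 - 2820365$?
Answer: $- \frac{37937364}{1096493} \approx -34.599$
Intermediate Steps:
$a = \frac{4}{1096493}$ ($a = \frac{4}{-3 + \left(3916861 - 2820365\right)} = \frac{4}{-3 + 1096496} = \frac{4}{1096493} \approx 3.648 \cdot 10^{-6}$)
$P = \frac{1096493}{4}$ ($P = \frac{1}{\frac{4}{1096493}} = \frac{1096493}{4} \approx 2.7412 \cdot 10^{5}$)
$- \frac{9484341}{P} = - \frac{9484341}{\frac{1096493}{4}} = \left(-9484341\right) \frac{4}{1096493} = - \frac{37937364}{1096493}$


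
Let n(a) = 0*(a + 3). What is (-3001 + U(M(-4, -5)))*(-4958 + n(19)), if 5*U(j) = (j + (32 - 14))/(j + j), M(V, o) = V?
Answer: 148806933/10 ≈ 1.4881e+7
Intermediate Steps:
U(j) = (18 + j)/(10*j) (U(j) = ((j + (32 - 14))/(j + j))/5 = ((j + 18)/((2*j)))/5 = ((18 + j)*(1/(2*j)))/5 = ((18 + j)/(2*j))/5 = (18 + j)/(10*j))
n(a) = 0 (n(a) = 0*(3 + a) = 0)
(-3001 + U(M(-4, -5)))*(-4958 + n(19)) = (-3001 + (⅒)*(18 - 4)/(-4))*(-4958 + 0) = (-3001 + (⅒)*(-¼)*14)*(-4958) = (-3001 - 7/20)*(-4958) = -60027/20*(-4958) = 148806933/10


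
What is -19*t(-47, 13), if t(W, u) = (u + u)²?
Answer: -12844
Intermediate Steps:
t(W, u) = 4*u² (t(W, u) = (2*u)² = 4*u²)
-19*t(-47, 13) = -76*13² = -76*169 = -19*676 = -12844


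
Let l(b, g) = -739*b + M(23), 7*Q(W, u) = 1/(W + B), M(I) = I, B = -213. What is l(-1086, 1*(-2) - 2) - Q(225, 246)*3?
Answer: 22472155/28 ≈ 8.0258e+5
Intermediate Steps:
Q(W, u) = 1/(7*(-213 + W)) (Q(W, u) = 1/(7*(W - 213)) = 1/(7*(-213 + W)))
l(b, g) = 23 - 739*b (l(b, g) = -739*b + 23 = 23 - 739*b)
l(-1086, 1*(-2) - 2) - Q(225, 246)*3 = (23 - 739*(-1086)) - 1/(7*(-213 + 225))*3 = (23 + 802554) - (1/7)/12*3 = 802577 - (1/7)*(1/12)*3 = 802577 - 3/84 = 802577 - 1*1/28 = 802577 - 1/28 = 22472155/28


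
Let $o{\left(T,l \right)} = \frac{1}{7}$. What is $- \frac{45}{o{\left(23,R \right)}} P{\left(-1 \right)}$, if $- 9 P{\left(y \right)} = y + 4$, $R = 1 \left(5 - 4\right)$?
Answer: $105$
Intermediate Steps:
$R = 1$ ($R = 1 \cdot 1 = 1$)
$o{\left(T,l \right)} = \frac{1}{7}$
$P{\left(y \right)} = - \frac{4}{9} - \frac{y}{9}$ ($P{\left(y \right)} = - \frac{y + 4}{9} = - \frac{4 + y}{9} = - \frac{4}{9} - \frac{y}{9}$)
$- \frac{45}{o{\left(23,R \right)}} P{\left(-1 \right)} = - 45 \frac{1}{\frac{1}{7}} \left(- \frac{4}{9} - - \frac{1}{9}\right) = \left(-45\right) 7 \left(- \frac{4}{9} + \frac{1}{9}\right) = \left(-315\right) \left(- \frac{1}{3}\right) = 105$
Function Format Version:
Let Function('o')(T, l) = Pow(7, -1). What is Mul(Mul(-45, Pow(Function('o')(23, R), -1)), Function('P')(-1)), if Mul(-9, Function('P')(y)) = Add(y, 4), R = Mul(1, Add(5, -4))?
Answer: 105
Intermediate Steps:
R = 1 (R = Mul(1, 1) = 1)
Function('o')(T, l) = Rational(1, 7)
Function('P')(y) = Add(Rational(-4, 9), Mul(Rational(-1, 9), y)) (Function('P')(y) = Mul(Rational(-1, 9), Add(y, 4)) = Mul(Rational(-1, 9), Add(4, y)) = Add(Rational(-4, 9), Mul(Rational(-1, 9), y)))
Mul(Mul(-45, Pow(Function('o')(23, R), -1)), Function('P')(-1)) = Mul(Mul(-45, Pow(Rational(1, 7), -1)), Add(Rational(-4, 9), Mul(Rational(-1, 9), -1))) = Mul(Mul(-45, 7), Add(Rational(-4, 9), Rational(1, 9))) = Mul(-315, Rational(-1, 3)) = 105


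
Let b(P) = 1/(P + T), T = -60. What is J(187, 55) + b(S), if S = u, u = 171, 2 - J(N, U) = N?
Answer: -20534/111 ≈ -184.99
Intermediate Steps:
J(N, U) = 2 - N
S = 171
b(P) = 1/(-60 + P) (b(P) = 1/(P - 60) = 1/(-60 + P))
J(187, 55) + b(S) = (2 - 1*187) + 1/(-60 + 171) = (2 - 187) + 1/111 = -185 + 1/111 = -20534/111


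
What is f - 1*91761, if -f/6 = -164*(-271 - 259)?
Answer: -613281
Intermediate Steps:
f = -521520 (f = -(-984)*(-271 - 259) = -(-984)*(-530) = -6*86920 = -521520)
f - 1*91761 = -521520 - 1*91761 = -521520 - 91761 = -613281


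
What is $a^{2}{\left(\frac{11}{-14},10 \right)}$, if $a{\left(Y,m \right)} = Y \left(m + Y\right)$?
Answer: $\frac{2013561}{38416} \approx 52.415$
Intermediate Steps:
$a{\left(Y,m \right)} = Y \left(Y + m\right)$
$a^{2}{\left(\frac{11}{-14},10 \right)} = \left(\frac{11}{-14} \left(\frac{11}{-14} + 10\right)\right)^{2} = \left(11 \left(- \frac{1}{14}\right) \left(11 \left(- \frac{1}{14}\right) + 10\right)\right)^{2} = \left(- \frac{11 \left(- \frac{11}{14} + 10\right)}{14}\right)^{2} = \left(\left(- \frac{11}{14}\right) \frac{129}{14}\right)^{2} = \left(- \frac{1419}{196}\right)^{2} = \frac{2013561}{38416}$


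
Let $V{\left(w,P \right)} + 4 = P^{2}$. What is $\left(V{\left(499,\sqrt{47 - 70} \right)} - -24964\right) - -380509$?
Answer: $405446$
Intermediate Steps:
$V{\left(w,P \right)} = -4 + P^{2}$
$\left(V{\left(499,\sqrt{47 - 70} \right)} - -24964\right) - -380509 = \left(\left(-4 + \left(\sqrt{47 - 70}\right)^{2}\right) - -24964\right) - -380509 = \left(\left(-4 + \left(\sqrt{-23}\right)^{2}\right) + 24964\right) + 380509 = \left(\left(-4 + \left(i \sqrt{23}\right)^{2}\right) + 24964\right) + 380509 = \left(\left(-4 - 23\right) + 24964\right) + 380509 = \left(-27 + 24964\right) + 380509 = 24937 + 380509 = 405446$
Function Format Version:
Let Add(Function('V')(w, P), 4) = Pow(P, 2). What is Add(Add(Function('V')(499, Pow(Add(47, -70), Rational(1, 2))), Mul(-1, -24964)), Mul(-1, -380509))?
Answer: 405446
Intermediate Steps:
Function('V')(w, P) = Add(-4, Pow(P, 2))
Add(Add(Function('V')(499, Pow(Add(47, -70), Rational(1, 2))), Mul(-1, -24964)), Mul(-1, -380509)) = Add(Add(Add(-4, Pow(Pow(Add(47, -70), Rational(1, 2)), 2)), Mul(-1, -24964)), Mul(-1, -380509)) = Add(Add(Add(-4, Pow(Pow(-23, Rational(1, 2)), 2)), 24964), 380509) = Add(Add(Add(-4, Pow(Mul(I, Pow(23, Rational(1, 2))), 2)), 24964), 380509) = Add(Add(Add(-4, -23), 24964), 380509) = Add(Add(-27, 24964), 380509) = Add(24937, 380509) = 405446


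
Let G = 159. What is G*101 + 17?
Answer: 16076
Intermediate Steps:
G*101 + 17 = 159*101 + 17 = 16059 + 17 = 16076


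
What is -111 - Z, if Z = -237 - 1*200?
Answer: 326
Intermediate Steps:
Z = -437 (Z = -237 - 200 = -437)
-111 - Z = -111 - 1*(-437) = -111 + 437 = 326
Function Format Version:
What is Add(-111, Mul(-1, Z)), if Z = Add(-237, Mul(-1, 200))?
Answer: 326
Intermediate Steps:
Z = -437 (Z = Add(-237, -200) = -437)
Add(-111, Mul(-1, Z)) = Add(-111, Mul(-1, -437)) = Add(-111, 437) = 326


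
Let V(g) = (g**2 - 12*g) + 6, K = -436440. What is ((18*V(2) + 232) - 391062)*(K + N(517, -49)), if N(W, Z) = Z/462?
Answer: 5632567695427/33 ≈ 1.7068e+11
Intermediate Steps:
V(g) = 6 + g**2 - 12*g
N(W, Z) = Z/462 (N(W, Z) = Z*(1/462) = Z/462)
((18*V(2) + 232) - 391062)*(K + N(517, -49)) = ((18*(6 + 2**2 - 12*2) + 232) - 391062)*(-436440 + (1/462)*(-49)) = ((18*(6 + 4 - 24) + 232) - 391062)*(-436440 - 7/66) = ((18*(-14) + 232) - 391062)*(-28805047/66) = ((-252 + 232) - 391062)*(-28805047/66) = (-20 - 391062)*(-28805047/66) = -391082*(-28805047/66) = 5632567695427/33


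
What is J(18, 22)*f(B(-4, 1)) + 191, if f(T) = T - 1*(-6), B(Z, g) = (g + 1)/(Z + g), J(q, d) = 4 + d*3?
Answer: 1693/3 ≈ 564.33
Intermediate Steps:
J(q, d) = 4 + 3*d
B(Z, g) = (1 + g)/(Z + g)
f(T) = 6 + T (f(T) = T + 6 = 6 + T)
J(18, 22)*f(B(-4, 1)) + 191 = (4 + 3*22)*(6 + (1 + 1)/(-4 + 1)) + 191 = (4 + 66)*(6 + 2/(-3)) + 191 = 70*(6 - 1/3*2) + 191 = 70*(6 - 2/3) + 191 = 70*(16/3) + 191 = 1120/3 + 191 = 1693/3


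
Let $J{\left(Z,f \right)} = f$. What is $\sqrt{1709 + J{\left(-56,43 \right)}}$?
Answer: $2 \sqrt{438} \approx 41.857$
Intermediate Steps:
$\sqrt{1709 + J{\left(-56,43 \right)}} = \sqrt{1709 + 43} = \sqrt{1752} = 2 \sqrt{438}$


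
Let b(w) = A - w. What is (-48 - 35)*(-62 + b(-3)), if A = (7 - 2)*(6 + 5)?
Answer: 332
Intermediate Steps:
A = 55 (A = 5*11 = 55)
b(w) = 55 - w
(-48 - 35)*(-62 + b(-3)) = (-48 - 35)*(-62 + (55 - 1*(-3))) = -83*(-62 + (55 + 3)) = -83*(-62 + 58) = -83*(-4) = 332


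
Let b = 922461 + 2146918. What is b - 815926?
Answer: 2253453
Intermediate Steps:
b = 3069379
b - 815926 = 3069379 - 815926 = 2253453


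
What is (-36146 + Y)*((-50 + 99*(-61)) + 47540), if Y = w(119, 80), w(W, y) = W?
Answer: -1493355177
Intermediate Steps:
Y = 119
(-36146 + Y)*((-50 + 99*(-61)) + 47540) = (-36146 + 119)*((-50 + 99*(-61)) + 47540) = -36027*((-50 - 6039) + 47540) = -36027*(-6089 + 47540) = -36027*41451 = -1493355177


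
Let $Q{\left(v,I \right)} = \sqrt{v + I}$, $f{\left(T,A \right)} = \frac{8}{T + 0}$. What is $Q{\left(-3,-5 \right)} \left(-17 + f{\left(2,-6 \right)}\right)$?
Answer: $- 26 i \sqrt{2} \approx - 36.77 i$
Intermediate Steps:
$f{\left(T,A \right)} = \frac{8}{T}$
$Q{\left(v,I \right)} = \sqrt{I + v}$
$Q{\left(-3,-5 \right)} \left(-17 + f{\left(2,-6 \right)}\right) = \sqrt{-5 - 3} \left(-17 + \frac{8}{2}\right) = \sqrt{-8} \left(-17 + 8 \cdot \frac{1}{2}\right) = 2 i \sqrt{2} \left(-17 + 4\right) = 2 i \sqrt{2} \left(-13\right) = - 26 i \sqrt{2}$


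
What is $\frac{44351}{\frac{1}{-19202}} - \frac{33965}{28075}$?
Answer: $- \frac{4781890676523}{5615} \approx -8.5163 \cdot 10^{8}$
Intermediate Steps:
$\frac{44351}{\frac{1}{-19202}} - \frac{33965}{28075} = \frac{44351}{- \frac{1}{19202}} - \frac{6793}{5615} = 44351 \left(-19202\right) - \frac{6793}{5615} = -851627902 - \frac{6793}{5615} = - \frac{4781890676523}{5615}$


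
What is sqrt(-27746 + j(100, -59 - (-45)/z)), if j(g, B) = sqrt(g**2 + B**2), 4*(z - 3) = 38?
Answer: sqrt(-693650 + 5*sqrt(326729))/5 ≈ 166.23*I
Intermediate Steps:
z = 25/2 (z = 3 + (1/4)*38 = 3 + 19/2 = 25/2 ≈ 12.500)
j(g, B) = sqrt(B**2 + g**2)
sqrt(-27746 + j(100, -59 - (-45)/z)) = sqrt(-27746 + sqrt((-59 - (-45)/25/2)**2 + 100**2)) = sqrt(-27746 + sqrt((-59 - (-45)*2/25)**2 + 10000)) = sqrt(-27746 + sqrt((-59 - 1*(-18/5))**2 + 10000)) = sqrt(-27746 + sqrt((-59 + 18/5)**2 + 10000)) = sqrt(-27746 + sqrt((-277/5)**2 + 10000)) = sqrt(-27746 + sqrt(76729/25 + 10000)) = sqrt(-27746 + sqrt(326729/25)) = sqrt(-27746 + sqrt(326729)/5)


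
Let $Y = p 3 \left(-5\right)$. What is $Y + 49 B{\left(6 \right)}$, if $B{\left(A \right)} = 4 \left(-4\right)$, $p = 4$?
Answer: $-844$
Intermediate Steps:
$B{\left(A \right)} = -16$
$Y = -60$ ($Y = 4 \cdot 3 \left(-5\right) = 12 \left(-5\right) = -60$)
$Y + 49 B{\left(6 \right)} = -60 + 49 \left(-16\right) = -60 - 784 = -844$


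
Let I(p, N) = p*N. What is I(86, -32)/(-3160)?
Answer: 344/395 ≈ 0.87089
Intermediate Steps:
I(p, N) = N*p
I(86, -32)/(-3160) = -32*86/(-3160) = -2752*(-1/3160) = 344/395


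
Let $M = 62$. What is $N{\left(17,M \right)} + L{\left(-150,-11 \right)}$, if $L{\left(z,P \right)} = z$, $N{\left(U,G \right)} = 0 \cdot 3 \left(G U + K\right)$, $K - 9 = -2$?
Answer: $-150$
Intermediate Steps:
$K = 7$ ($K = 9 - 2 = 7$)
$N{\left(U,G \right)} = 0$ ($N{\left(U,G \right)} = 0 \cdot 3 \left(G U + 7\right) = 0 \left(7 + G U\right) = 0$)
$N{\left(17,M \right)} + L{\left(-150,-11 \right)} = 0 - 150 = -150$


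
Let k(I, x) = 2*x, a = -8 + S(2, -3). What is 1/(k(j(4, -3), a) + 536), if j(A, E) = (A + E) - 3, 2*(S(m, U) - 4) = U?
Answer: 1/525 ≈ 0.0019048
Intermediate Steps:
S(m, U) = 4 + U/2
j(A, E) = -3 + A + E
a = -11/2 (a = -8 + (4 + (½)*(-3)) = -8 + (4 - 3/2) = -8 + 5/2 = -11/2 ≈ -5.5000)
1/(k(j(4, -3), a) + 536) = 1/(2*(-11/2) + 536) = 1/(-11 + 536) = 1/525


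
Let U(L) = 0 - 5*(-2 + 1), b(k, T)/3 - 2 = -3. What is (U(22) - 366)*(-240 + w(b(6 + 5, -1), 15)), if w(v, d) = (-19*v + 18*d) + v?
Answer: -30324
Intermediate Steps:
b(k, T) = -3 (b(k, T) = 6 + 3*(-3) = 6 - 9 = -3)
U(L) = 5 (U(L) = 0 - 5*(-1) = 0 - 1*(-5) = 0 + 5 = 5)
w(v, d) = -18*v + 18*d
(U(22) - 366)*(-240 + w(b(6 + 5, -1), 15)) = (5 - 366)*(-240 + (-18*(-3) + 18*15)) = -361*(-240 + (54 + 270)) = -361*(-240 + 324) = -361*84 = -30324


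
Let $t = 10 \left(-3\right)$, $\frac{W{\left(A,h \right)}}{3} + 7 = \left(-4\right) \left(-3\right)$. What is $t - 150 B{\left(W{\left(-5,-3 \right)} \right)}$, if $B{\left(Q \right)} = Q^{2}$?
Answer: $-33780$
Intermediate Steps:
$W{\left(A,h \right)} = 15$ ($W{\left(A,h \right)} = -21 + 3 \left(\left(-4\right) \left(-3\right)\right) = -21 + 3 \cdot 12 = -21 + 36 = 15$)
$t = -30$
$t - 150 B{\left(W{\left(-5,-3 \right)} \right)} = -30 - 150 \cdot 15^{2} = -30 - 33750 = -33780$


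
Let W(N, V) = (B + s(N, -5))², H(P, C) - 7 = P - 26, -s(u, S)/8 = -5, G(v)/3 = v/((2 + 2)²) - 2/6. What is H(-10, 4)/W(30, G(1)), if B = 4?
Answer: -29/1936 ≈ -0.014979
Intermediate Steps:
G(v) = -1 + 3*v/16 (G(v) = 3*(v/((2 + 2)²) - 2/6) = 3*(v/(4²) - 2*⅙) = 3*(v/16 - ⅓) = 3*(-⅓ + v/16) = -1 + 3*v/16)
s(u, S) = 40 (s(u, S) = -8*(-5) = 40)
H(P, C) = -19 + P (H(P, C) = 7 + (P - 26) = 7 + (-26 + P) = -19 + P)
W(N, V) = 1936 (W(N, V) = (4 + 40)² = 44² = 1936)
H(-10, 4)/W(30, G(1)) = (-19 - 10)/1936 = -29*1/1936 = -29/1936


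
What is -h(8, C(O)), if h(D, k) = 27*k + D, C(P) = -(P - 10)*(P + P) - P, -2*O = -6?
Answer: -1061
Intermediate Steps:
O = 3 (O = -½*(-6) = 3)
C(P) = -P - 2*P*(-10 + P) (C(P) = -(-10 + P)*2*P - P = -2*P*(-10 + P) - P = -P - 2*P*(-10 + P))
h(D, k) = D + 27*k
-h(8, C(O)) = -(8 + 27*(3*(19 - 2*3))) = -(8 + 27*(3*(19 - 6))) = -(8 + 27*(3*13)) = -(8 + 27*39) = -(8 + 1053) = -1*1061 = -1061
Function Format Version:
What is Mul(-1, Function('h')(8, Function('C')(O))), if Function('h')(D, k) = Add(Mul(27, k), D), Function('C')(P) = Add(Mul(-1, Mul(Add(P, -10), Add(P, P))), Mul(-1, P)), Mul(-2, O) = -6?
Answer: -1061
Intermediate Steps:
O = 3 (O = Mul(Rational(-1, 2), -6) = 3)
Function('C')(P) = Add(Mul(-1, P), Mul(-2, P, Add(-10, P))) (Function('C')(P) = Add(Mul(-1, Mul(Add(-10, P), Mul(2, P))), Mul(-1, P)) = Add(Mul(-1, Mul(2, P, Add(-10, P))), Mul(-1, P)) = Add(Mul(-2, P, Add(-10, P)), Mul(-1, P)) = Add(Mul(-1, P), Mul(-2, P, Add(-10, P))))
Function('h')(D, k) = Add(D, Mul(27, k))
Mul(-1, Function('h')(8, Function('C')(O))) = Mul(-1, Add(8, Mul(27, Mul(3, Add(19, Mul(-2, 3)))))) = Mul(-1, Add(8, Mul(27, Mul(3, Add(19, -6))))) = Mul(-1, Add(8, Mul(27, Mul(3, 13)))) = Mul(-1, Add(8, Mul(27, 39))) = Mul(-1, Add(8, 1053)) = Mul(-1, 1061) = -1061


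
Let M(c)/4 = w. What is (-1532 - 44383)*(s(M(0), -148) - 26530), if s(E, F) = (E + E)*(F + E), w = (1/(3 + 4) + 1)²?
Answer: 3089183331030/2401 ≈ 1.2866e+9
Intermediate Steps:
w = 64/49 (w = (1/7 + 1)² = (⅐ + 1)² = (8/7)² = 64/49 ≈ 1.3061)
M(c) = 256/49 (M(c) = 4*(64/49) = 256/49)
s(E, F) = 2*E*(E + F) (s(E, F) = (2*E)*(E + F) = 2*E*(E + F))
(-1532 - 44383)*(s(M(0), -148) - 26530) = (-1532 - 44383)*(2*(256/49)*(256/49 - 148) - 26530) = -45915*(2*(256/49)*(-6996/49) - 26530) = -45915*(-3581952/2401 - 26530) = -45915*(-67280482/2401) = 3089183331030/2401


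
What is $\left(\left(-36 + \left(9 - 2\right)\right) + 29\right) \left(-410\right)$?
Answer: $0$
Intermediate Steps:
$\left(\left(-36 + \left(9 - 2\right)\right) + 29\right) \left(-410\right) = \left(\left(-36 + 7\right) + 29\right) \left(-410\right) = \left(-29 + 29\right) \left(-410\right) = 0 \left(-410\right) = 0$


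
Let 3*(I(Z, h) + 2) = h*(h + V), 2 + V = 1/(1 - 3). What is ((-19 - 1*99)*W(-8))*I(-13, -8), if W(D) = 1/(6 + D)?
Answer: 1534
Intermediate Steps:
V = -5/2 (V = -2 + 1/(1 - 3) = -2 + 1/(-2) = -2 - ½ = -5/2 ≈ -2.5000)
I(Z, h) = -2 + h*(-5/2 + h)/3 (I(Z, h) = -2 + (h*(h - 5/2))/3 = -2 + (h*(-5/2 + h))/3 = -2 + h*(-5/2 + h)/3)
((-19 - 1*99)*W(-8))*I(-13, -8) = ((-19 - 1*99)/(6 - 8))*(-2 - ⅚*(-8) + (⅓)*(-8)²) = ((-19 - 99)/(-2))*(-2 + 20/3 + (⅓)*64) = (-118*(-½))*(-2 + 20/3 + 64/3) = 59*26 = 1534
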